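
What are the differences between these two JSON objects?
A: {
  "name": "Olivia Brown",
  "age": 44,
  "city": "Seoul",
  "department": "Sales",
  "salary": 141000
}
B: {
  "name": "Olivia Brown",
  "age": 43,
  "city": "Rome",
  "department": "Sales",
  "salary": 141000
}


Comparing each field (in key order):
  name: same
  age: DIFFERENT
  city: DIFFERENT
  department: same
  salary: same
Differences:
  age: 44 -> 43
  city: Seoul -> Rome

2 field(s) changed

2 changes: age, city


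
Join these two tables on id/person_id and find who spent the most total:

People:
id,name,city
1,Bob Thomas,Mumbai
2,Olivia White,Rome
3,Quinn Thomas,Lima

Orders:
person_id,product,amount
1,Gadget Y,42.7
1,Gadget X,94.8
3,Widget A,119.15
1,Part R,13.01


Join on: people.id = orders.person_id

Joined rows:
  Bob Thomas (Mumbai) bought Gadget Y for $42.7
  Bob Thomas (Mumbai) bought Gadget X for $94.8
  Quinn Thomas (Lima) bought Widget A for $119.15
  Bob Thomas (Mumbai) bought Part R for $13.01

Total per person:
  Bob Thomas: $150.51
  Quinn Thomas: $119.15

Top spender: Bob Thomas ($150.51)

Bob Thomas ($150.51)


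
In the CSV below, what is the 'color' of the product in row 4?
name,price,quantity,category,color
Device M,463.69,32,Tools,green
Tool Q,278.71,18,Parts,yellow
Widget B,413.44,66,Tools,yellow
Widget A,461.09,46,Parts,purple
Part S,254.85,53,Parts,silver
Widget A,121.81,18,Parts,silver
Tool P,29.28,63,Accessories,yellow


Query: Row 4 ('Widget A'), column 'color'
Value: purple

purple


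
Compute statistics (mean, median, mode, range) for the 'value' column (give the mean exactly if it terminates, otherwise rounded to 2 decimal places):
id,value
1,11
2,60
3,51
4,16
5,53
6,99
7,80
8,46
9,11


Data: [11, 60, 51, 16, 53, 99, 80, 46, 11]
Count: 9
Sum: 427
Mean: 427/9 ≈ 47.44 (rounded to 2 decimal places)
Sorted: [11, 11, 16, 46, 51, 53, 60, 80, 99]
Median: 51.0
Mode: 11 (2 times)
Range: 99 - 11 = 88
Min: 11, Max: 99

mean≈47.44, median=51.0, mode=11, range=88


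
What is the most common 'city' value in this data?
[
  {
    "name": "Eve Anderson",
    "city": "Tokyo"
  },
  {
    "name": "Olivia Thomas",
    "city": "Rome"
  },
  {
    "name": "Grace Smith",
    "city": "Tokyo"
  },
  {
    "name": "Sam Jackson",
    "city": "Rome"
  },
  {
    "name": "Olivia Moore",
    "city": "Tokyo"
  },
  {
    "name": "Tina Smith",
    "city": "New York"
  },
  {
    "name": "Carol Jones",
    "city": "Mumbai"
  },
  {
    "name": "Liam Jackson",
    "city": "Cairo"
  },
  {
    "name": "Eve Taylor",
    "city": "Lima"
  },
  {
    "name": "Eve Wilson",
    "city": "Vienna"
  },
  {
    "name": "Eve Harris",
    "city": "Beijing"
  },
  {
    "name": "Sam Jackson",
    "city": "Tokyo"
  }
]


Counting 'city' values across 12 records:

  Tokyo: 4 ####
  Rome: 2 ##
  New York: 1 #
  Mumbai: 1 #
  Cairo: 1 #
  Lima: 1 #
  Vienna: 1 #
  Beijing: 1 #

Most common: Tokyo (4 times)

Tokyo (4 times)


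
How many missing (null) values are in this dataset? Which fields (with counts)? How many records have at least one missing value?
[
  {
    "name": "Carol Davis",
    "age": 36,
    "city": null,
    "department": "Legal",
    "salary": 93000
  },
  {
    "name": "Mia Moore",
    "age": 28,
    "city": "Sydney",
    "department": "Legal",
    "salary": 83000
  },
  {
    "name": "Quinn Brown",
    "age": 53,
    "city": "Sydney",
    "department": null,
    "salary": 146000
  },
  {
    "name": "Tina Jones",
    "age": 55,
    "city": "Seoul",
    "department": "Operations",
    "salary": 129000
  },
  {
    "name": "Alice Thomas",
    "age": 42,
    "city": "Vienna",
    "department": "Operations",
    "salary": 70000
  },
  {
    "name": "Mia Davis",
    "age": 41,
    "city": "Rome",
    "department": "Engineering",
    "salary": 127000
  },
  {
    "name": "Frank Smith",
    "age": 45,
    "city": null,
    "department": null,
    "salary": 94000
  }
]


Checking for missing (null) values in 7 records:

  Carol Davis: city
  Mia Moore: complete
  Quinn Brown: department
  Tina Jones: complete
  Alice Thomas: complete
  Mia Davis: complete
  Frank Smith: city, department

Per field:
  name: 0 missing
  age: 0 missing
  city: 2 missing
  department: 2 missing
  salary: 0 missing

Total missing values: 4
Records with any missing: 3

4 missing values (city: 2, department: 2); 3 incomplete records


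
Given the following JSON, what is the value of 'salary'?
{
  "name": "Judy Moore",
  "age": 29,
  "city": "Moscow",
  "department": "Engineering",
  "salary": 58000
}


Looking up field 'salary'
Value: 58000

58000


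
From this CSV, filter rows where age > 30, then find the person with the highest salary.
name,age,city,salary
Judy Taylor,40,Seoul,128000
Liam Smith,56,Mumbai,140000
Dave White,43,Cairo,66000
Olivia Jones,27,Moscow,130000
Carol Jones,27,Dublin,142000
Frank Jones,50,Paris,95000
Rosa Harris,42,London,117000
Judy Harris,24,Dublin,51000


Filter: age > 30
Sort by: salary (descending)

Filtered records (5):
  Liam Smith, age 56, salary $140000
  Judy Taylor, age 40, salary $128000
  Rosa Harris, age 42, salary $117000
  Frank Jones, age 50, salary $95000
  Dave White, age 43, salary $66000

Highest salary: Liam Smith ($140000)

Liam Smith


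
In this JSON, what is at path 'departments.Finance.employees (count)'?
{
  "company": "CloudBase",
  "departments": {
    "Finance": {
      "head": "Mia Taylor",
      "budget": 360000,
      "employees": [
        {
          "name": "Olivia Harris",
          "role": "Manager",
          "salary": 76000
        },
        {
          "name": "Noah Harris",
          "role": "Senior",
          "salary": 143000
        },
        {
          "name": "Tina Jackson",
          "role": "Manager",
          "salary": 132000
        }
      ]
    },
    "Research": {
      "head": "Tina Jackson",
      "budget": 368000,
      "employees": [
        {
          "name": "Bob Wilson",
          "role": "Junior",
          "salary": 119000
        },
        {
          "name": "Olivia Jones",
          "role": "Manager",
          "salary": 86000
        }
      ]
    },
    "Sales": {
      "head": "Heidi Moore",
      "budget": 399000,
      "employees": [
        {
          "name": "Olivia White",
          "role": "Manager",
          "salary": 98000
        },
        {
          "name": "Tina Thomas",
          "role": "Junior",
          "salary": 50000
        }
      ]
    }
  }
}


Path: departments.Finance.employees (count)

Navigate:
  -> departments
  -> Finance
  -> employees (array, length 3)

3


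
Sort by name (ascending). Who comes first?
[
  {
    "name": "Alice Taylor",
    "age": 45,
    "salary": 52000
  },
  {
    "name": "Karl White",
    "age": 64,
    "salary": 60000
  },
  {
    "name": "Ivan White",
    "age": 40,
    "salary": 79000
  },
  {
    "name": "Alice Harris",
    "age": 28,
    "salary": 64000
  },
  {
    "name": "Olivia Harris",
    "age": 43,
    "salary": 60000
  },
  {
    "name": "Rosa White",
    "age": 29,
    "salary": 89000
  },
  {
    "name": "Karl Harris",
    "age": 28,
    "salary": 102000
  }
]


Sort by: name (ascending)

Sorted order:
  1. Alice Harris (name = Alice Harris)
  2. Alice Taylor (name = Alice Taylor)
  3. Ivan White (name = Ivan White)
  4. Karl Harris (name = Karl Harris)
  5. Karl White (name = Karl White)
  6. Olivia Harris (name = Olivia Harris)
  7. Rosa White (name = Rosa White)

First: Alice Harris

Alice Harris


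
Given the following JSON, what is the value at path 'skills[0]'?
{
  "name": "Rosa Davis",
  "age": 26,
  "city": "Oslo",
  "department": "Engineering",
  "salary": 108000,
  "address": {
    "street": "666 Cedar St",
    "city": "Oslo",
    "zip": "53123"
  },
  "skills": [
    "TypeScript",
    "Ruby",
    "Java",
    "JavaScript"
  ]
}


Query: skills[0]
Path: skills -> first element
Value: TypeScript

TypeScript


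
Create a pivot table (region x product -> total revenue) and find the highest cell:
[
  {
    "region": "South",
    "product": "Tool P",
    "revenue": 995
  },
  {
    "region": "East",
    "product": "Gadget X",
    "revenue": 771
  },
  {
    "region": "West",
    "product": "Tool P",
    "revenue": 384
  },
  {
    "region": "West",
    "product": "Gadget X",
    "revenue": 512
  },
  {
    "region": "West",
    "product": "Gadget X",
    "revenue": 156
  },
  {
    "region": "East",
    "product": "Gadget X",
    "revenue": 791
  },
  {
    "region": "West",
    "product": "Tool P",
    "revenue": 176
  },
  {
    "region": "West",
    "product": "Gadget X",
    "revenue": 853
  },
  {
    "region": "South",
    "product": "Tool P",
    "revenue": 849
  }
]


Pivot: region (rows) x product (columns) -> total revenue

     Gadget X      Tool P      
East          1562             0  
South            0          1844  
West          1521           560  

Highest: South / Tool P = $1844

South / Tool P = $1844


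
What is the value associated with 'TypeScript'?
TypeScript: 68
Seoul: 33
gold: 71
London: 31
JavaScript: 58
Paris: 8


Looking up key 'TypeScript'
Value: 68

68


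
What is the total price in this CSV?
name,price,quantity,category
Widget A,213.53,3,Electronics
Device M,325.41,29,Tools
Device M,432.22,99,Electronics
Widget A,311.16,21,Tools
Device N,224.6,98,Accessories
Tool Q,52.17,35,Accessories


Computing total price:
Values: [213.53, 325.41, 432.22, 311.16, 224.6, 52.17]
Sum = 1559.09

1559.09


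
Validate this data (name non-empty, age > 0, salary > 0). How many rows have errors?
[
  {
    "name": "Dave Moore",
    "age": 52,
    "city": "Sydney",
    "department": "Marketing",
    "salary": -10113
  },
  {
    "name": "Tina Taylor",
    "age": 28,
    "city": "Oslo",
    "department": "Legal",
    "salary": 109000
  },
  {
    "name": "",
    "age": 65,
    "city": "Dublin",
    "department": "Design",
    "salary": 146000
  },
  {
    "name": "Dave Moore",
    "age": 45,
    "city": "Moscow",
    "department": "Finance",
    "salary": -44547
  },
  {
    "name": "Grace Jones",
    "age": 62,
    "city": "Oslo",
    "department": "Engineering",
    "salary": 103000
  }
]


Validating 5 records:
Rules: name non-empty, age > 0, salary > 0

  Row 1 (Dave Moore): negative salary: -10113
  Row 2 (Tina Taylor): OK
  Row 3 (???): empty name
  Row 4 (Dave Moore): negative salary: -44547
  Row 5 (Grace Jones): OK

Total errors: 3

3 errors


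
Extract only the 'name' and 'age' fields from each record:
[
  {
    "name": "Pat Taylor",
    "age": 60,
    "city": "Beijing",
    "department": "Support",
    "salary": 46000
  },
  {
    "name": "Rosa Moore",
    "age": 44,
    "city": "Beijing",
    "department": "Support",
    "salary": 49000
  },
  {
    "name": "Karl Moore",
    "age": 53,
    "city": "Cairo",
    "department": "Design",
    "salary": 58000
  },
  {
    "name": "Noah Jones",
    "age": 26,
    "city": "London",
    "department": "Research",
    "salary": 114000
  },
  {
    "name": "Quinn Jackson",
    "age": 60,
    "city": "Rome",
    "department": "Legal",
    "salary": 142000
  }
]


Original: 5 records with fields: name, age, city, department, salary
Keep: ['name', 'age']
Drop: ['city', 'department', 'salary']
Result: 5 records, 2 fields each

[
  {
    "name": "Pat Taylor",
    "age": 60
  },
  {
    "name": "Rosa Moore",
    "age": 44
  },
  {
    "name": "Karl Moore",
    "age": 53
  },
  {
    "name": "Noah Jones",
    "age": 26
  },
  {
    "name": "Quinn Jackson",
    "age": 60
  }
]


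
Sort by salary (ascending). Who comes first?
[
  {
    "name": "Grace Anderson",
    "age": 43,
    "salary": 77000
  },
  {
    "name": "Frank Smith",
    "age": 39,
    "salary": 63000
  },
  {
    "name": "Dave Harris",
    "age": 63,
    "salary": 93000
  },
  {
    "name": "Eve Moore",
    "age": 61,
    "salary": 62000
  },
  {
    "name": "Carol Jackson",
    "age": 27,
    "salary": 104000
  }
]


Sort by: salary (ascending)

Sorted order:
  1. Eve Moore (salary = 62000)
  2. Frank Smith (salary = 63000)
  3. Grace Anderson (salary = 77000)
  4. Dave Harris (salary = 93000)
  5. Carol Jackson (salary = 104000)

First: Eve Moore

Eve Moore


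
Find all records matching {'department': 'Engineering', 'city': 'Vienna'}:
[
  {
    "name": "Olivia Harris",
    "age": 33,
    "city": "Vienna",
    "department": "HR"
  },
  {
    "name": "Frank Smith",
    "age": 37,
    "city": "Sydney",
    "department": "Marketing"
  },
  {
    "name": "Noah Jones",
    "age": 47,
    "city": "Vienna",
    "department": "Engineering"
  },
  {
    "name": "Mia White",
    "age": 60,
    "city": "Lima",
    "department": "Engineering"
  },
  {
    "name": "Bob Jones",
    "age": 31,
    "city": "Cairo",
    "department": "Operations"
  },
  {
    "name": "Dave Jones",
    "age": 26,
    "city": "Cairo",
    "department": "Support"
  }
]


Search criteria: {'department': 'Engineering', 'city': 'Vienna'}

Checking 6 records:
  Olivia Harris: {department: HR, city: Vienna}
  Frank Smith: {department: Marketing, city: Sydney}
  Noah Jones: {department: Engineering, city: Vienna} <-- MATCH
  Mia White: {department: Engineering, city: Lima}
  Bob Jones: {department: Operations, city: Cairo}
  Dave Jones: {department: Support, city: Cairo}

Matches: ["Noah Jones"]

["Noah Jones"]


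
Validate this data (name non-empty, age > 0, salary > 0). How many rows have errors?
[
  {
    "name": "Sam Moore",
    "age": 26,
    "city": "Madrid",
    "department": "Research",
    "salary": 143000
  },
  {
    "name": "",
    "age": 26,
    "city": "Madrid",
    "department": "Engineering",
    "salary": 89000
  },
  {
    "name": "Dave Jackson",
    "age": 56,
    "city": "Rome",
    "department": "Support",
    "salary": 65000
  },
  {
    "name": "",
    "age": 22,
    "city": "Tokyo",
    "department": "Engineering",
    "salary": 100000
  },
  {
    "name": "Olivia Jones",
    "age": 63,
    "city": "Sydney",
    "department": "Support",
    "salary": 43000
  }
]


Validating 5 records:
Rules: name non-empty, age > 0, salary > 0

  Row 1 (Sam Moore): OK
  Row 2 (???): empty name
  Row 3 (Dave Jackson): OK
  Row 4 (???): empty name
  Row 5 (Olivia Jones): OK

Total errors: 2

2 errors


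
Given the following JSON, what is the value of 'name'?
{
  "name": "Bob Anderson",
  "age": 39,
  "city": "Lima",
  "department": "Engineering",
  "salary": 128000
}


Looking up field 'name'
Value: Bob Anderson

Bob Anderson


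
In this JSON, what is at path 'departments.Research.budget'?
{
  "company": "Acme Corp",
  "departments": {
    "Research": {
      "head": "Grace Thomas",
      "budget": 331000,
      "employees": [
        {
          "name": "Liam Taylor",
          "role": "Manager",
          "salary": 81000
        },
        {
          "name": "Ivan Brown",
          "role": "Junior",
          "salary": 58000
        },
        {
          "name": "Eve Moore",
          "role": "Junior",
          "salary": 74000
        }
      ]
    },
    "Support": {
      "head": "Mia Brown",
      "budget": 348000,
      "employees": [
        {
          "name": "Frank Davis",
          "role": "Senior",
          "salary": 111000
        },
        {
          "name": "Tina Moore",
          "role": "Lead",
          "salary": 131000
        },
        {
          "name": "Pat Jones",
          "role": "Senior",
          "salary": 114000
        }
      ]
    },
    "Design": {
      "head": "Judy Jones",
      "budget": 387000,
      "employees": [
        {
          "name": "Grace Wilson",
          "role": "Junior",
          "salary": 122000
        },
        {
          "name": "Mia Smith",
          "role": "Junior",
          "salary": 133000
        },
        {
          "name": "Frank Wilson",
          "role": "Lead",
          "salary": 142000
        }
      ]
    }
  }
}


Path: departments.Research.budget

Navigate:
  -> departments
  -> Research
  -> budget = 331000

331000


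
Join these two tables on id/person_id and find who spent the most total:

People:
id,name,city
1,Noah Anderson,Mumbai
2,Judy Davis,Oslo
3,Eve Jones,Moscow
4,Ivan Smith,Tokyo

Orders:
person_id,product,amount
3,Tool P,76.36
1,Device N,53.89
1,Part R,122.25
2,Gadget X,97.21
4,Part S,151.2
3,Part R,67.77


Join on: people.id = orders.person_id

Joined rows:
  Eve Jones (Moscow) bought Tool P for $76.36
  Noah Anderson (Mumbai) bought Device N for $53.89
  Noah Anderson (Mumbai) bought Part R for $122.25
  Judy Davis (Oslo) bought Gadget X for $97.21
  Ivan Smith (Tokyo) bought Part S for $151.2
  Eve Jones (Moscow) bought Part R for $67.77

Total per person:
  Noah Anderson: $176.14
  Ivan Smith: $151.20
  Eve Jones: $144.13
  Judy Davis: $97.21

Top spender: Noah Anderson ($176.14)

Noah Anderson ($176.14)


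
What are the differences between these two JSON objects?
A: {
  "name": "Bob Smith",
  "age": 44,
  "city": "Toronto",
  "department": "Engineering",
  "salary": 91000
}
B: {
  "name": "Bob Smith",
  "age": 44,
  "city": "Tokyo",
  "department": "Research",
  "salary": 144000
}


Comparing each field (in key order):
  name: same
  age: same
  city: DIFFERENT
  department: DIFFERENT
  salary: DIFFERENT
Differences:
  city: Toronto -> Tokyo
  department: Engineering -> Research
  salary: 91000 -> 144000

3 field(s) changed

3 changes: city, department, salary


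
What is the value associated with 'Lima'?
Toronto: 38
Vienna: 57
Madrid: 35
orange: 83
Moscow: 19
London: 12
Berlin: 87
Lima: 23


Looking up key 'Lima'
Value: 23

23


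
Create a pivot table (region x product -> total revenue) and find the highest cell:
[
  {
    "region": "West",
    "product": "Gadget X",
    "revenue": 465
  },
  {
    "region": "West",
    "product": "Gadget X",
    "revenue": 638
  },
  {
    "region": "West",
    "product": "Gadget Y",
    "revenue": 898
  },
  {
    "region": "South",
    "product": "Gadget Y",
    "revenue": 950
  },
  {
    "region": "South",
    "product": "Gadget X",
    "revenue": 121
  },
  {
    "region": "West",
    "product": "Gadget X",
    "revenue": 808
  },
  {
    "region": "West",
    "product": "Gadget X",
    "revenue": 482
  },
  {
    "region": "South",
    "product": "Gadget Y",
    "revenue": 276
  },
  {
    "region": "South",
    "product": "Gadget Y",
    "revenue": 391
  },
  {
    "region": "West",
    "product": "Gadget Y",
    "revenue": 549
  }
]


Pivot: region (rows) x product (columns) -> total revenue

     Gadget X      Gadget Y    
South          121          1617  
West          2393          1447  

Highest: West / Gadget X = $2393

West / Gadget X = $2393


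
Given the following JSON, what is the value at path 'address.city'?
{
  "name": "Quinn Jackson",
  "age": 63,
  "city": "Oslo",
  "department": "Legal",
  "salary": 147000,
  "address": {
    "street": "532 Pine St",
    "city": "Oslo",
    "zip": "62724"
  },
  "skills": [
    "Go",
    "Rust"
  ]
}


Query: address.city
Path: address -> city
Value: Oslo

Oslo


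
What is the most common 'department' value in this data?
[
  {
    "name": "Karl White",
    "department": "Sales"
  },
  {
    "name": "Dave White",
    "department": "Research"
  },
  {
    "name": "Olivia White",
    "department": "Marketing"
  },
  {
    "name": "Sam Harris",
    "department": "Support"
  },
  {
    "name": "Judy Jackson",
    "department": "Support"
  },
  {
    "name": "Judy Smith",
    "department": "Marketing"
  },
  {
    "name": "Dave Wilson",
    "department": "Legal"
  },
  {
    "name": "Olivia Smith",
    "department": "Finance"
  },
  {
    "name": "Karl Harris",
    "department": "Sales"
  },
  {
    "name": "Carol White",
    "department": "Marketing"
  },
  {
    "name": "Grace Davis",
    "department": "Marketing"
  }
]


Counting 'department' values across 11 records:

  Marketing: 4 ####
  Sales: 2 ##
  Support: 2 ##
  Research: 1 #
  Legal: 1 #
  Finance: 1 #

Most common: Marketing (4 times)

Marketing (4 times)


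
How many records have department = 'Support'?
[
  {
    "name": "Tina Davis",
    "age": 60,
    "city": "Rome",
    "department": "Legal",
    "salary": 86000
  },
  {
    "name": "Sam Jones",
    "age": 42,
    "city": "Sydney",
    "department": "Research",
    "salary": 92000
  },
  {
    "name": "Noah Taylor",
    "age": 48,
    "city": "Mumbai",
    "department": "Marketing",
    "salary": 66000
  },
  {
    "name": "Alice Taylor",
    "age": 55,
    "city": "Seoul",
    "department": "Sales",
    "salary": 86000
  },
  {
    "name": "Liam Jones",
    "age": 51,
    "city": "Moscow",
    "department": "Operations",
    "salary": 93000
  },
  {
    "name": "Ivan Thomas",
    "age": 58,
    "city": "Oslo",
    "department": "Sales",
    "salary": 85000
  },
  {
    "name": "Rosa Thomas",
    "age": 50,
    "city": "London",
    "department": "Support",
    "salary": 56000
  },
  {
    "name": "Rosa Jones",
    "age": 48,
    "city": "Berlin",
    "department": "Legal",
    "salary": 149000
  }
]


Data: 8 records
Condition: department = 'Support'

Checking each record:
  Tina Davis: Legal
  Sam Jones: Research
  Noah Taylor: Marketing
  Alice Taylor: Sales
  Liam Jones: Operations
  Ivan Thomas: Sales
  Rosa Thomas: Support MATCH
  Rosa Jones: Legal

Count: 1

1


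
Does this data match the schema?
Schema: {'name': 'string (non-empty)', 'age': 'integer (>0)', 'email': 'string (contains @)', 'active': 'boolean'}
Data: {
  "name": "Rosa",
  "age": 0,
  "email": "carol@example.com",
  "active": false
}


Validating each field against schema:
  name: OK (non-empty string)
  age: FAIL (0 is not > 0)
  email: OK (string with @)
  active: OK (boolean)

Result: INVALID (1 error: age)

INVALID (1 error: age)


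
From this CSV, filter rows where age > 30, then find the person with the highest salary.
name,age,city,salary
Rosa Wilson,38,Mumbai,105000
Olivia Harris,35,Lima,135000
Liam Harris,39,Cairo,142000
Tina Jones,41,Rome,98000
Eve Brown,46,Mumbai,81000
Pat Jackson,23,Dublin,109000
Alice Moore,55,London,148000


Filter: age > 30
Sort by: salary (descending)

Filtered records (6):
  Alice Moore, age 55, salary $148000
  Liam Harris, age 39, salary $142000
  Olivia Harris, age 35, salary $135000
  Rosa Wilson, age 38, salary $105000
  Tina Jones, age 41, salary $98000
  Eve Brown, age 46, salary $81000

Highest salary: Alice Moore ($148000)

Alice Moore


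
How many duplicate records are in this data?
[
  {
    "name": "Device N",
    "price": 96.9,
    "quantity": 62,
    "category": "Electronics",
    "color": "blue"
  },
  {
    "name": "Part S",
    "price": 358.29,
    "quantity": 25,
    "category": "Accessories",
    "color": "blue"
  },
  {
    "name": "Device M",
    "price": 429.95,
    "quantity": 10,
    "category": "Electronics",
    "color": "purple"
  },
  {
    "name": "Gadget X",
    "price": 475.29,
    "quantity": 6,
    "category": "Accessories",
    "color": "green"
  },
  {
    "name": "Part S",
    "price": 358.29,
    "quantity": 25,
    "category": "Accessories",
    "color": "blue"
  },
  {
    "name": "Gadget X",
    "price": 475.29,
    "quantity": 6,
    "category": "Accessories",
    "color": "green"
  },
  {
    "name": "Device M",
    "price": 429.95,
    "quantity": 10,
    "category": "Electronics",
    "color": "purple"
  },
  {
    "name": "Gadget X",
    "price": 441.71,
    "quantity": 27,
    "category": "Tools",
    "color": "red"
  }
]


Checking 8 records for duplicates:

  Row 1: Device N ($96.9, qty 62)
  Row 2: Part S ($358.29, qty 25)
  Row 3: Device M ($429.95, qty 10)
  Row 4: Gadget X ($475.29, qty 6)
  Row 5: Part S ($358.29, qty 25) <-- DUPLICATE
  Row 6: Gadget X ($475.29, qty 6) <-- DUPLICATE
  Row 7: Device M ($429.95, qty 10) <-- DUPLICATE
  Row 8: Gadget X ($441.71, qty 27)

Duplicates found: 3
Unique records: 5

3 duplicates, 5 unique


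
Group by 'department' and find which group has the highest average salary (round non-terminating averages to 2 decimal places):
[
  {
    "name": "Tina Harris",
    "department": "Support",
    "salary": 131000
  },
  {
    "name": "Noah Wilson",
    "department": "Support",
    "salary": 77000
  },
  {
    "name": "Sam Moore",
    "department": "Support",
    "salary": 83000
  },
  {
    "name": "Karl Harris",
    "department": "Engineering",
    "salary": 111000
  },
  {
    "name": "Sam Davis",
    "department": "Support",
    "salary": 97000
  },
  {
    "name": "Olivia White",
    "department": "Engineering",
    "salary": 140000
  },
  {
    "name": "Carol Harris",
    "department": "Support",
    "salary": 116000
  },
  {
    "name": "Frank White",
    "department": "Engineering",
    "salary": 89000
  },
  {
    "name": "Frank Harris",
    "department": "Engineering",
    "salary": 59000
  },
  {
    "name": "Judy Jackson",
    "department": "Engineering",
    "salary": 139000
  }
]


Group by: department

Groups:
  Engineering: 5 people, avg salary = 538000/5 = $107600
  Support: 5 people, avg salary = 504000/5 = $100800

Highest average salary: Engineering ($107600)

Engineering ($107600)


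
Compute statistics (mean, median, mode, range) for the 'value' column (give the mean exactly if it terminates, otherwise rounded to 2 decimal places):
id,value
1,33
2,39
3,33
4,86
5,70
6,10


Data: [33, 39, 33, 86, 70, 10]
Count: 6
Sum: 271
Mean: 271/6 ≈ 45.17 (rounded to 2 decimal places)
Sorted: [10, 33, 33, 39, 70, 86]
Median: 36.0
Mode: 33 (2 times)
Range: 86 - 10 = 76
Min: 10, Max: 86

mean≈45.17, median=36.0, mode=33, range=76


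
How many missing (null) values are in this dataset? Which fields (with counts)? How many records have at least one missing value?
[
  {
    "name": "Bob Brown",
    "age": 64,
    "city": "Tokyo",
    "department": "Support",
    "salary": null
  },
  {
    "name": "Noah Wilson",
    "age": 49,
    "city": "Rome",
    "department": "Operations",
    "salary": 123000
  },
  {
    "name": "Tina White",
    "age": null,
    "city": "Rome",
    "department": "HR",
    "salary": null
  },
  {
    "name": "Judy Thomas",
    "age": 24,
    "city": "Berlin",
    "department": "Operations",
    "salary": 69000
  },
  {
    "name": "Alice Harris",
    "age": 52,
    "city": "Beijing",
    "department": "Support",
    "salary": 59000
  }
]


Checking for missing (null) values in 5 records:

  Bob Brown: salary
  Noah Wilson: complete
  Tina White: age, salary
  Judy Thomas: complete
  Alice Harris: complete

Per field:
  name: 0 missing
  age: 1 missing
  city: 0 missing
  department: 0 missing
  salary: 2 missing

Total missing values: 3
Records with any missing: 2

3 missing values (age: 1, salary: 2); 2 incomplete records


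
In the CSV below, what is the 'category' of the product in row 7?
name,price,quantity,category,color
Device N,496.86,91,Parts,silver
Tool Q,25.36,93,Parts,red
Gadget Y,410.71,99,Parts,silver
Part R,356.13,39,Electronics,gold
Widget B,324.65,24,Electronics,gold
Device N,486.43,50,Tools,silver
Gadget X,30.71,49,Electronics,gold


Query: Row 7 ('Gadget X'), column 'category'
Value: Electronics

Electronics


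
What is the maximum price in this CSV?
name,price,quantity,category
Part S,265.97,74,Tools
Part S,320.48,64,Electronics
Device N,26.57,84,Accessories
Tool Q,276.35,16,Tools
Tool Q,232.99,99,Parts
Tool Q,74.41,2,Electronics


Computing maximum price:
Values: [265.97, 320.48, 26.57, 276.35, 232.99, 74.41]
Max = 320.48

320.48


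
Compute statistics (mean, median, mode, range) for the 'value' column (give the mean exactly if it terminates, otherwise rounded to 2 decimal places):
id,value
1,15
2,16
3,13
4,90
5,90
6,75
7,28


Data: [15, 16, 13, 90, 90, 75, 28]
Count: 7
Sum: 327
Mean: 327/7 ≈ 46.71 (rounded to 2 decimal places)
Sorted: [13, 15, 16, 28, 75, 90, 90]
Median: 28.0
Mode: 90 (2 times)
Range: 90 - 13 = 77
Min: 13, Max: 90

mean≈46.71, median=28.0, mode=90, range=77


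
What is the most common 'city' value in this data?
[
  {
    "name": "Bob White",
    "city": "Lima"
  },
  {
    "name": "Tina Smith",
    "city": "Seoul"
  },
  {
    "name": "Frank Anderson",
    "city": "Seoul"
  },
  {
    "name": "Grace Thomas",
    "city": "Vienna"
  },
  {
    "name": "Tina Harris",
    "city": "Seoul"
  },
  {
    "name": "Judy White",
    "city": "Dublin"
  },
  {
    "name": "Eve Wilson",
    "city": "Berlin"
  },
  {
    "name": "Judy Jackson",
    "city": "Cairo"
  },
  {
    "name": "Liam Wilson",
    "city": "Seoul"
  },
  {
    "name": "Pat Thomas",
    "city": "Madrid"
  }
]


Counting 'city' values across 10 records:

  Seoul: 4 ####
  Lima: 1 #
  Vienna: 1 #
  Dublin: 1 #
  Berlin: 1 #
  Cairo: 1 #
  Madrid: 1 #

Most common: Seoul (4 times)

Seoul (4 times)


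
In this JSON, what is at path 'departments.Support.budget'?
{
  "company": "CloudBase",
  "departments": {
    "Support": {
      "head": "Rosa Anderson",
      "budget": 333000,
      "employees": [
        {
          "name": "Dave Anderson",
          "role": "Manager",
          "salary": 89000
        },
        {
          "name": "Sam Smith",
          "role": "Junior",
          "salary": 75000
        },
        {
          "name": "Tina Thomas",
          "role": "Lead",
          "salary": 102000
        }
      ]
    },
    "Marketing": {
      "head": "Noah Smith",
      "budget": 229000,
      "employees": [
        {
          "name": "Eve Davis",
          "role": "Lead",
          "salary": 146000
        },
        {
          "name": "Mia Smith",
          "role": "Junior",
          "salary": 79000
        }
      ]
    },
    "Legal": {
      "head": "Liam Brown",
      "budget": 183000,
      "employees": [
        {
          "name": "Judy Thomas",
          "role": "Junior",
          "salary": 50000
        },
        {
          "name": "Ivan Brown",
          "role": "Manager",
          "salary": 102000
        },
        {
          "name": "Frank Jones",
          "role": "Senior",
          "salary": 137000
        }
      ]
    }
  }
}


Path: departments.Support.budget

Navigate:
  -> departments
  -> Support
  -> budget = 333000

333000


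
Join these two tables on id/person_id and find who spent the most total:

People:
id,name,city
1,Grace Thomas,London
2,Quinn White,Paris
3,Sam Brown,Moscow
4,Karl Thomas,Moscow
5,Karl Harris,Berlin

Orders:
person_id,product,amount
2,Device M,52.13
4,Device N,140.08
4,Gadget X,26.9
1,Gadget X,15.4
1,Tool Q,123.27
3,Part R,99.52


Join on: people.id = orders.person_id

Joined rows:
  Quinn White (Paris) bought Device M for $52.13
  Karl Thomas (Moscow) bought Device N for $140.08
  Karl Thomas (Moscow) bought Gadget X for $26.9
  Grace Thomas (London) bought Gadget X for $15.4
  Grace Thomas (London) bought Tool Q for $123.27
  Sam Brown (Moscow) bought Part R for $99.52

Total per person:
  Karl Thomas: $166.98
  Grace Thomas: $138.67
  Sam Brown: $99.52
  Quinn White: $52.13

Top spender: Karl Thomas ($166.98)

Karl Thomas ($166.98)


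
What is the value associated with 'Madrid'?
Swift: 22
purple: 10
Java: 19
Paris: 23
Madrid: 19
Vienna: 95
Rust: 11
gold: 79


Looking up key 'Madrid'
Value: 19

19


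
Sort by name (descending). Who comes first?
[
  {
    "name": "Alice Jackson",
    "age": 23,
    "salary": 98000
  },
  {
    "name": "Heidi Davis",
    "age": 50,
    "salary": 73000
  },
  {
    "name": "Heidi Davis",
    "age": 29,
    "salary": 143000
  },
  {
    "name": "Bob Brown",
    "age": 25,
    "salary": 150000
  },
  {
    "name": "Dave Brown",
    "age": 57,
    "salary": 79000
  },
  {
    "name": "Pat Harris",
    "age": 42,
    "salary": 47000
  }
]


Sort by: name (descending)

Sorted order:
  1. Pat Harris (name = Pat Harris)
  2. Heidi Davis (name = Heidi Davis)
  3. Heidi Davis (name = Heidi Davis)
  4. Dave Brown (name = Dave Brown)
  5. Bob Brown (name = Bob Brown)
  6. Alice Jackson (name = Alice Jackson)

First: Pat Harris

Pat Harris


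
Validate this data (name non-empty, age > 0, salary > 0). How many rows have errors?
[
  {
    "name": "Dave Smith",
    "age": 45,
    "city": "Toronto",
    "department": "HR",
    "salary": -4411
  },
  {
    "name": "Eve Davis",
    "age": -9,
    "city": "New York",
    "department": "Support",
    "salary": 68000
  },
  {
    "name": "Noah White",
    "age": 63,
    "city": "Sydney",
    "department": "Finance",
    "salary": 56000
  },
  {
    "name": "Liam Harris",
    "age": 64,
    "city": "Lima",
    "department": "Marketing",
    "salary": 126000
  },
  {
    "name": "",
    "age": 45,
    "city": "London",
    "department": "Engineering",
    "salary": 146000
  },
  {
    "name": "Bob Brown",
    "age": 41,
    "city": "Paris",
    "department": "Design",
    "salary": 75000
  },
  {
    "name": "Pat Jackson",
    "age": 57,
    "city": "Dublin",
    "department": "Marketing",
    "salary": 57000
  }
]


Validating 7 records:
Rules: name non-empty, age > 0, salary > 0

  Row 1 (Dave Smith): negative salary: -4411
  Row 2 (Eve Davis): negative age: -9
  Row 3 (Noah White): OK
  Row 4 (Liam Harris): OK
  Row 5 (???): empty name
  Row 6 (Bob Brown): OK
  Row 7 (Pat Jackson): OK

Total errors: 3

3 errors


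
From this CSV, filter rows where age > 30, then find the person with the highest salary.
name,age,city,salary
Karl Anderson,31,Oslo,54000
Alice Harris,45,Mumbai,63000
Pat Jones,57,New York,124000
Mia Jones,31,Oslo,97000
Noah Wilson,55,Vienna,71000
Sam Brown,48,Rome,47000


Filter: age > 30
Sort by: salary (descending)

Filtered records (6):
  Pat Jones, age 57, salary $124000
  Mia Jones, age 31, salary $97000
  Noah Wilson, age 55, salary $71000
  Alice Harris, age 45, salary $63000
  Karl Anderson, age 31, salary $54000
  Sam Brown, age 48, salary $47000

Highest salary: Pat Jones ($124000)

Pat Jones


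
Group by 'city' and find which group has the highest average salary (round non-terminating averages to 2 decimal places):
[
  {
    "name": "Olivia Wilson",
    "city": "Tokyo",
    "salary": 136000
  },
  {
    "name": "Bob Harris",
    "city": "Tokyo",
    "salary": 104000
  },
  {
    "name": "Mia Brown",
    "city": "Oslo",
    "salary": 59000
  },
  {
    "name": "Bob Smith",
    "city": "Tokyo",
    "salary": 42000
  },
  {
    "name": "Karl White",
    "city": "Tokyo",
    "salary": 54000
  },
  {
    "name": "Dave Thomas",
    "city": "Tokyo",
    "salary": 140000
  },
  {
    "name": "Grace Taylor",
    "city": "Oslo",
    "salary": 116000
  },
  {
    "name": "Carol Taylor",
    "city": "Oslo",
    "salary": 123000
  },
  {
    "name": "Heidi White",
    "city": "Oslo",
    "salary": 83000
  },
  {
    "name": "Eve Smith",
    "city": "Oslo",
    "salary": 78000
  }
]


Group by: city

Groups:
  Oslo: 5 people, avg salary = 459000/5 = $91800
  Tokyo: 5 people, avg salary = 476000/5 = $95200

Highest average salary: Tokyo ($95200)

Tokyo ($95200)


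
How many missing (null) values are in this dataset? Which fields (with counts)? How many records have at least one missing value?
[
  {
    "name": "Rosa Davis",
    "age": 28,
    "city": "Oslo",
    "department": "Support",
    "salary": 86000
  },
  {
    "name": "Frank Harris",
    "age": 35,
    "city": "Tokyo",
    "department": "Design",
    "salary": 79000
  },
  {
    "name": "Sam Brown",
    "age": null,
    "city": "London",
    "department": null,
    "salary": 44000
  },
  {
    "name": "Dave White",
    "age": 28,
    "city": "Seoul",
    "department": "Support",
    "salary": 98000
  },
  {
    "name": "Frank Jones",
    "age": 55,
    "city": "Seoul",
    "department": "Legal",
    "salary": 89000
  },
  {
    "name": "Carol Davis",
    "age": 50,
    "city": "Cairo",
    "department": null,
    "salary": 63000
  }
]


Checking for missing (null) values in 6 records:

  Rosa Davis: complete
  Frank Harris: complete
  Sam Brown: age, department
  Dave White: complete
  Frank Jones: complete
  Carol Davis: department

Per field:
  name: 0 missing
  age: 1 missing
  city: 0 missing
  department: 2 missing
  salary: 0 missing

Total missing values: 3
Records with any missing: 2

3 missing values (age: 1, department: 2); 2 incomplete records


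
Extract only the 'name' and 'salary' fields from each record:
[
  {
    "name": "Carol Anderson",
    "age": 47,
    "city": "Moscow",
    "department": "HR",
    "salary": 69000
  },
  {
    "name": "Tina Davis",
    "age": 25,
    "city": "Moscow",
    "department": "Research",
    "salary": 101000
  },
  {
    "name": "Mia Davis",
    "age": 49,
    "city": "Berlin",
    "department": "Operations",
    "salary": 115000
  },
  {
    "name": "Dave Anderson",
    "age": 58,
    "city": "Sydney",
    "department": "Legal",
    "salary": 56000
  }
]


Original: 4 records with fields: name, age, city, department, salary
Keep: ['name', 'salary']
Drop: ['age', 'city', 'department']
Result: 4 records, 2 fields each

[
  {
    "name": "Carol Anderson",
    "salary": 69000
  },
  {
    "name": "Tina Davis",
    "salary": 101000
  },
  {
    "name": "Mia Davis",
    "salary": 115000
  },
  {
    "name": "Dave Anderson",
    "salary": 56000
  }
]


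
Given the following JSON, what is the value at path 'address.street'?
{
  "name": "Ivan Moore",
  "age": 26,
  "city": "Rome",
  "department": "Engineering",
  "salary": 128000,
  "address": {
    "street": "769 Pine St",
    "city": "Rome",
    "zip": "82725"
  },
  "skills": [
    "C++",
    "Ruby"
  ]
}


Query: address.street
Path: address -> street
Value: 769 Pine St

769 Pine St


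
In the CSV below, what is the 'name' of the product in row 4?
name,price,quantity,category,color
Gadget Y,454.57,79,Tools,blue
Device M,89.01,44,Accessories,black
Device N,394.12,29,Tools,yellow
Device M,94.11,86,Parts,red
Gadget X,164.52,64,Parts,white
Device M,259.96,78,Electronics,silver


Query: Row 4 ('Device M'), column 'name'
Value: Device M

Device M


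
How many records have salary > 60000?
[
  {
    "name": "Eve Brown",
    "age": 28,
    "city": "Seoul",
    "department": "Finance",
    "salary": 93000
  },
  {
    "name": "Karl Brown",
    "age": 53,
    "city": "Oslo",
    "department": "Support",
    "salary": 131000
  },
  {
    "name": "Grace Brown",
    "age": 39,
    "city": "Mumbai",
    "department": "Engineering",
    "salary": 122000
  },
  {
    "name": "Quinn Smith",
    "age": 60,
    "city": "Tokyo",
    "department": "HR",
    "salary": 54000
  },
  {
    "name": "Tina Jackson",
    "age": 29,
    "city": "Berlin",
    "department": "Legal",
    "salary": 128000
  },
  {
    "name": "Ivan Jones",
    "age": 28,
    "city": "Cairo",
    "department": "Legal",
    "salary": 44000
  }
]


Data: 6 records
Condition: salary > 60000

Checking each record:
  Eve Brown: 93000 MATCH
  Karl Brown: 131000 MATCH
  Grace Brown: 122000 MATCH
  Quinn Smith: 54000
  Tina Jackson: 128000 MATCH
  Ivan Jones: 44000

Count: 4

4


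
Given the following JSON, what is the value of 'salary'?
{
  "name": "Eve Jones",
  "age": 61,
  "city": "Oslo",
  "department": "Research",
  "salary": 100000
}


Looking up field 'salary'
Value: 100000

100000


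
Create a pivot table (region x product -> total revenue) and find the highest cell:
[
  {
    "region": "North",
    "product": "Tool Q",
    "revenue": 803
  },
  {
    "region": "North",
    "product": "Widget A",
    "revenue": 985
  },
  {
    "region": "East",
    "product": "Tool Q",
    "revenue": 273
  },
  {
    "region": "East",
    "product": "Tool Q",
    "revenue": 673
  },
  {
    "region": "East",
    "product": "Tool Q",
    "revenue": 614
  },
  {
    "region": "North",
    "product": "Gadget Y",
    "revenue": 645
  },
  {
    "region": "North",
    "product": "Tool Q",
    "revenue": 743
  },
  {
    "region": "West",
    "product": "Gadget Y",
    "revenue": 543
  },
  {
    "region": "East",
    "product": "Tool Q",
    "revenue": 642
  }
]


Pivot: region (rows) x product (columns) -> total revenue

     Gadget Y      Tool Q        Widget A    
East             0          2202             0  
North          645          1546           985  
West           543             0             0  

Highest: East / Tool Q = $2202

East / Tool Q = $2202


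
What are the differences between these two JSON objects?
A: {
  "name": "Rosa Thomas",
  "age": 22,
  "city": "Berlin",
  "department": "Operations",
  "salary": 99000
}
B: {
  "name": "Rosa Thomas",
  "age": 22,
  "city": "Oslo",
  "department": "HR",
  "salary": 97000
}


Comparing each field (in key order):
  name: same
  age: same
  city: DIFFERENT
  department: DIFFERENT
  salary: DIFFERENT
Differences:
  city: Berlin -> Oslo
  department: Operations -> HR
  salary: 99000 -> 97000

3 field(s) changed

3 changes: city, department, salary
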